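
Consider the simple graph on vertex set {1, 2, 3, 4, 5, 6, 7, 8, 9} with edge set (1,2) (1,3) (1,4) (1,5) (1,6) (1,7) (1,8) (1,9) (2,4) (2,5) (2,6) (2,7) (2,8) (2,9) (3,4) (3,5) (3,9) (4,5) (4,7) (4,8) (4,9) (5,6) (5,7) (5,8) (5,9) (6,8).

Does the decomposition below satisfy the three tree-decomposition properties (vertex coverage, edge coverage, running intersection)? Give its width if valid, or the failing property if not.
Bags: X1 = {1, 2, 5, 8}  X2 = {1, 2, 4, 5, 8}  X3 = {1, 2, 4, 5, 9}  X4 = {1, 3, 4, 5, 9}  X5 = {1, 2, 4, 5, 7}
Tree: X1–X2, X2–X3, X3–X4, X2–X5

A tree decomposition must satisfy three properties: every vertex lies in some bag; for every edge, both endpoints lie together in some bag; and for every vertex, the bags containing it form a connected subtree. Here vertex 6 appears in no bag, so the decomposition is invalid.

No — vertex 6 appears in no bag.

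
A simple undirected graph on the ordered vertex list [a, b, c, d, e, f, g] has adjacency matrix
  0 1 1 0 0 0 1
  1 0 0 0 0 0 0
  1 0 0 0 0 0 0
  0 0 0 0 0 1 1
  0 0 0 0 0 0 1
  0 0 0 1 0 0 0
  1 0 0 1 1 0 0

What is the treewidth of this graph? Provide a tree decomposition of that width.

Treewidth 1.
One optimal decomposition is:
Bags: B1 = {a, g}  B2 = {d, g}  B3 = {a, c}  B4 = {a, b}  B5 = {e, g}  B6 = {d, f}
Tree: B1–B2, B1–B3, B1–B4, B1–B5, B2–B6

Each bag holds 2 vertices, so the decomposition has width 1, which upper-bounds the treewidth. Any graph with an edge has treewidth ≥ 1, and G has the edge g–a. The upper and lower bounds meet at 1, so that is the treewidth.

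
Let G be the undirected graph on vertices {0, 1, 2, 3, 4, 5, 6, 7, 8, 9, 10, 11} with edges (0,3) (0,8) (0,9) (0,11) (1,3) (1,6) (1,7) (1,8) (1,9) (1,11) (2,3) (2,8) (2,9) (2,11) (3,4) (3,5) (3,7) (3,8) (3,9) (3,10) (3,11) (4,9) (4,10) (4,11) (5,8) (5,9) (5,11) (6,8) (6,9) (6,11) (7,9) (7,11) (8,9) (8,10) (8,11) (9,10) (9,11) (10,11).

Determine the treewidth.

4

A width-4 tree decomposition is:
Bags: B1 = {2, 3, 8, 9, 11}  B2 = {1, 3, 8, 9, 11}  B3 = {0, 3, 8, 9, 11}  B4 = {3, 8, 9, 10, 11}  B5 = {1, 3, 7, 9, 11}  B6 = {3, 5, 8, 9, 11}  B7 = {3, 4, 9, 10, 11}  B8 = {1, 6, 8, 9, 11}
Tree: B1–B2, B2–B3, B3–B4, B2–B5, B2–B6, B4–B7, B2–B8
The largest bag has 5 vertices, giving width 4; this decomposition certifies tw(G) ≤ 4. Conversely, {0, 3, 8, 9, 11} is a clique of size 5, and the vertices of any clique must share a bag in every tree decomposition; so some bag has ≥ 5 vertices and tw(G) ≥ 4. Therefore the treewidth is 4.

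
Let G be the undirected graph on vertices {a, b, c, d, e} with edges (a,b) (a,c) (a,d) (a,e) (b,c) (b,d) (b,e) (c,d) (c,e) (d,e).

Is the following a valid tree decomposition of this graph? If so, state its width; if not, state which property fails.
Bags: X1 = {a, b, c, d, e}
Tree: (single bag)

Yes; width 4.

Every vertex of G appears in some bag (union = {a, b, c, d, e}); every edge is covered by a bag; and for each vertex v the set of bags containing v is connected in the bag tree. The decomposition is therefore valid. The largest bag has 5 vertices, so the width is 4.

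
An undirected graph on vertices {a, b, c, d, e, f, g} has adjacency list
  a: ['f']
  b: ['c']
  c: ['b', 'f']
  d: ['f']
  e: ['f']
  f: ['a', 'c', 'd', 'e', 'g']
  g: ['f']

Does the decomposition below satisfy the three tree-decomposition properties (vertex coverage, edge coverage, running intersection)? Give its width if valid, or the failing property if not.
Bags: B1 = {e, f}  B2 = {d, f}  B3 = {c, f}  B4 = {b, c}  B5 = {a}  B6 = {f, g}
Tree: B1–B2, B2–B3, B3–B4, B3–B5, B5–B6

No — edge (f,a) lies in no bag.

A tree decomposition must satisfy three properties: every vertex lies in some bag; for every edge, both endpoints lie together in some bag; and for every vertex, the bags containing it form a connected subtree. Here edge (f,a) lies in no bag, so the decomposition is invalid.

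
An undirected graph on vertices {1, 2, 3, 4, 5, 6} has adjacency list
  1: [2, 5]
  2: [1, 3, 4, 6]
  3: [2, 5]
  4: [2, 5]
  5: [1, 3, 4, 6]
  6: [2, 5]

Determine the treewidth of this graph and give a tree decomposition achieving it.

Treewidth 2.
One optimal decomposition is:
Bags: B1 = {1, 2, 5}  B2 = {2, 4, 5}  B3 = {2, 5, 6}  B4 = {2, 3, 5}
Tree: B1–B2, B2–B3, B3–B4

The largest bag has 3 vertices, giving width 2; this decomposition certifies tw(G) ≤ 2. For the lower bound, G contains the cycle 1–5–4–2–1, so G is not a forest; only forests have treewidth ≤ 1, hence tw(G) ≥ 2. Combining the bounds, tw(G) = 2.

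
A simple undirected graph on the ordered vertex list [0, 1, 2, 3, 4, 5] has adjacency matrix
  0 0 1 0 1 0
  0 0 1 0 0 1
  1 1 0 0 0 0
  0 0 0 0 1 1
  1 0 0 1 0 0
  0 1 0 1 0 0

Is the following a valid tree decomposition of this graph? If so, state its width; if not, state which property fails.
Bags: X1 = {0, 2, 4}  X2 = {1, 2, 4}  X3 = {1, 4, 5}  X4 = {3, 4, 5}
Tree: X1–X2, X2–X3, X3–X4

Checking the three conditions: (i) the bags cover all of {0, 1, 2, 3, 4, 5}; (ii) for each edge, some bag contains both endpoints; (iii) the bags containing any fixed vertex form a subtree. All hold, so the decomposition is valid with width 3 − 1 = 2.

Yes; width 2.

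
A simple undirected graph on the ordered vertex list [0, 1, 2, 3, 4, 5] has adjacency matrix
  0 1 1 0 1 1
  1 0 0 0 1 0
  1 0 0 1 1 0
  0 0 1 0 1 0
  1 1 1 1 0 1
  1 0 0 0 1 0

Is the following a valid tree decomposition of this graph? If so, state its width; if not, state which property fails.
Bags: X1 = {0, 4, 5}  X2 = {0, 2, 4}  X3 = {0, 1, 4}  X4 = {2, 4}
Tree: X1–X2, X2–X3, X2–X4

A tree decomposition must satisfy three properties: every vertex lies in some bag; for every edge, both endpoints lie together in some bag; and for every vertex, the bags containing it form a connected subtree. Here vertex 3 appears in no bag, so the decomposition is invalid.

No — vertex 3 appears in no bag.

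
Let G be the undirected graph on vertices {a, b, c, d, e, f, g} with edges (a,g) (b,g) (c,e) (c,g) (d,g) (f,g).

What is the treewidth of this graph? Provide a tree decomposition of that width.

The largest bag has 2 vertices, giving width 1; this decomposition certifies tw(G) ≤ 1. Any graph with an edge has treewidth ≥ 1, and G has the edge f–g. The upper and lower bounds meet at 1, so that is the treewidth.

Treewidth 1.
One optimal decomposition is:
Bags: B1 = {f, g}  B2 = {b, g}  B3 = {c, g}  B4 = {c, e}  B5 = {d, g}  B6 = {a, g}
Tree: B1–B2, B2–B3, B3–B4, B1–B5, B2–B6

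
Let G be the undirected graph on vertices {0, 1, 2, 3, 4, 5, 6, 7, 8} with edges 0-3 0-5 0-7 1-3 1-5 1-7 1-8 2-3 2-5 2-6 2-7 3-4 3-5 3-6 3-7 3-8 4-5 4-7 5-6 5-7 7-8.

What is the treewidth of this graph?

A width-3 tree decomposition is:
Bags: B1 = {0, 3, 5, 7}  B2 = {1, 3, 5, 7}  B3 = {2, 3, 5, 7}  B4 = {3, 4, 5, 7}  B5 = {1, 3, 7, 8}  B6 = {2, 3, 5, 6}
Tree: B1–B2, B1–B3, B2–B4, B2–B5, B3–B6
Every bag has size at most 4, so the width is 4 − 1 = 3 and tw(G) ≤ 3. Conversely, {1, 3, 7, 8} is a clique of size 4, and the vertices of any clique must share a bag in every tree decomposition; so some bag has ≥ 4 vertices and tw(G) ≥ 3. The upper and lower bounds meet at 3, so that is the treewidth.

3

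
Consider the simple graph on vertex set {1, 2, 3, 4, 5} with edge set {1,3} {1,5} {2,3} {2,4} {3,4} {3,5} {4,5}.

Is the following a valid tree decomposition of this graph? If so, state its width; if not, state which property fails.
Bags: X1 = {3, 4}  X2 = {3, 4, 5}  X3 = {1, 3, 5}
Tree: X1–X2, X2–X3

A tree decomposition must satisfy three properties: every vertex lies in some bag; for every edge, both endpoints lie together in some bag; and for every vertex, the bags containing it form a connected subtree. Here vertex 2 appears in no bag, so the decomposition is invalid.

No — vertex 2 appears in no bag.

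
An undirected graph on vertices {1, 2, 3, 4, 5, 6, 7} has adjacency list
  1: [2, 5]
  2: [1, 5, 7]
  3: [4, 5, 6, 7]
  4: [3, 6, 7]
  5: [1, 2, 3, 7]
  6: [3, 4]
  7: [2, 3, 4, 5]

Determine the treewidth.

A width-2 tree decomposition is:
Bags: B1 = {2, 5, 7}  B2 = {3, 5, 7}  B3 = {1, 2, 5}  B4 = {3, 4, 7}  B5 = {3, 4, 6}
Tree: B1–B2, B1–B3, B2–B4, B4–B5
Every bag has size at most 3, so the width is 3 − 1 = 2 and tw(G) ≤ 2. For the lower bound, the 3 vertices {1, 2, 5} are pairwise adjacent, and any tree decomposition puts a clique entirely inside one bag — forcing width ≥ 2. Therefore the treewidth is 2.

2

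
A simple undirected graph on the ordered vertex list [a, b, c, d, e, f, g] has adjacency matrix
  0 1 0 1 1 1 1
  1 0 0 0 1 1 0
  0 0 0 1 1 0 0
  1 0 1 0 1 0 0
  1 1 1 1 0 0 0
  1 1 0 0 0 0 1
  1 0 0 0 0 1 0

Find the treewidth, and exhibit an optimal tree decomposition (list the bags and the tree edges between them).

Treewidth 2.
One optimal decomposition is:
Bags: B1 = {a, b, e}  B2 = {a, b, f}  B3 = {a, d, e}  B4 = {c, d, e}  B5 = {a, f, g}
Tree: B1–B2, B1–B3, B3–B4, B2–B5

The largest bag has 3 vertices, giving width 2; this decomposition certifies tw(G) ≤ 2. For the lower bound, the 3 vertices {c, d, e} are pairwise adjacent, and any tree decomposition puts a clique entirely inside one bag — forcing width ≥ 2. The upper and lower bounds meet at 2, so that is the treewidth.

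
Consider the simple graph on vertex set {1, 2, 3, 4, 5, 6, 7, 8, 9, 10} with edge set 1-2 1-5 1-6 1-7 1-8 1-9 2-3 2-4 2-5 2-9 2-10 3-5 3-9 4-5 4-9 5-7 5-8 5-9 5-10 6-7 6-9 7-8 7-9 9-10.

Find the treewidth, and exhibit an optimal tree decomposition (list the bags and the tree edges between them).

Treewidth 3.
One such decomposition:
Bags: B1 = {2, 4, 5, 9}  B2 = {1, 2, 5, 9}  B3 = {1, 5, 7, 9}  B4 = {1, 5, 7, 8}  B5 = {1, 6, 7, 9}  B6 = {2, 3, 5, 9}  B7 = {2, 5, 9, 10}
Tree: B1–B2, B2–B3, B3–B4, B3–B5, B1–B6, B6–B7

Each bag holds 4 vertices, so the decomposition has width 3, which upper-bounds the treewidth. For the lower bound, the 4 vertices {1, 5, 7, 8} are pairwise adjacent, and any tree decomposition puts a clique entirely inside one bag — forcing width ≥ 3. The upper and lower bounds meet at 3, so that is the treewidth.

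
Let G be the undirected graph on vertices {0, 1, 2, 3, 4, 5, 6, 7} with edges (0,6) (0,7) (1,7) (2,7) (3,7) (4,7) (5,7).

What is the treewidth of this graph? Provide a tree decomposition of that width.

Each bag holds 2 vertices, so the decomposition has width 1, which upper-bounds the treewidth. Any graph with an edge has treewidth ≥ 1, and G has the edge 0–7. Combining the bounds, tw(G) = 1.

Treewidth 1.
One such decomposition:
Bags: B1 = {0, 7}  B2 = {5, 7}  B3 = {3, 7}  B4 = {0, 6}  B5 = {1, 7}  B6 = {2, 7}  B7 = {4, 7}
Tree: B1–B2, B2–B3, B1–B4, B3–B5, B1–B6, B1–B7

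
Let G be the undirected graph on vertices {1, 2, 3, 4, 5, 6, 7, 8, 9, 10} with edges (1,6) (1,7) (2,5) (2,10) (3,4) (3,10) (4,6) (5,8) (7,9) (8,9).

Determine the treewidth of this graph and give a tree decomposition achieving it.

Treewidth 2.
One such decomposition:
Bags: B1 = {3, 4, 6}  B2 = {3, 6, 10}  B3 = {2, 6, 10}  B4 = {2, 5, 6}  B5 = {5, 6, 8}  B6 = {6, 8, 9}  B7 = {6, 7, 9}  B8 = {1, 6, 7}
Tree: B1–B2, B2–B3, B3–B4, B4–B5, B5–B6, B6–B7, B7–B8

The largest bag has 3 vertices, giving width 2; this decomposition certifies tw(G) ≤ 2. Since 6–4–3–10–2–5–8–9–7–1–6 is a cycle in G, G is not acyclic. Forests are exactly the graphs of treewidth ≤ 1, so tw(G) ≥ 2. Therefore the treewidth is 2.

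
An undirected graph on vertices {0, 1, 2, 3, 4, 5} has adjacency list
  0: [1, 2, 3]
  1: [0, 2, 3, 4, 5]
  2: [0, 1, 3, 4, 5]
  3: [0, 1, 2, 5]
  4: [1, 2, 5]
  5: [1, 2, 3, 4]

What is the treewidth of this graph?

3

A width-3 tree decomposition is:
Bags: B1 = {1, 2, 3, 5}  B2 = {1, 2, 4, 5}  B3 = {0, 1, 2, 3}
Tree: B1–B2, B1–B3
The largest bag has 4 vertices, giving width 3; this decomposition certifies tw(G) ≤ 3. For the lower bound, the 4 vertices {0, 1, 2, 3} are pairwise adjacent, and any tree decomposition puts a clique entirely inside one bag — forcing width ≥ 3. Therefore the treewidth is 3.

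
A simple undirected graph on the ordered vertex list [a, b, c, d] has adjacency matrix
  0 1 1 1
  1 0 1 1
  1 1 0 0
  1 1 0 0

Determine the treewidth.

A width-2 tree decomposition is:
Bags: B1 = {a, b, d}  B2 = {a, b, c}
Tree: B1–B2
Every bag has size at most 3, so the width is 3 − 1 = 2 and tw(G) ≤ 2. On the other hand G contains the 3-clique {a, b, d}. A clique must lie in a single bag of any decomposition, so no decomposition can have width below 2. Combining the bounds, tw(G) = 2.

2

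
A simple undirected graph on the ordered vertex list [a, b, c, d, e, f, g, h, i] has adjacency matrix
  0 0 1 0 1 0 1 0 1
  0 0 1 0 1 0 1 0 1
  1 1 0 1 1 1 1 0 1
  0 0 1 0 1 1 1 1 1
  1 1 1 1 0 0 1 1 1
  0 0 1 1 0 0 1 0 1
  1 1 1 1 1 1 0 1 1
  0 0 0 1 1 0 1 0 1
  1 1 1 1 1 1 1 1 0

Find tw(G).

A width-4 tree decomposition is:
Bags: B1 = {a, c, e, g, i}  B2 = {c, d, e, g, i}  B3 = {b, c, e, g, i}  B4 = {c, d, f, g, i}  B5 = {d, e, g, h, i}
Tree: B1–B2, B2–B3, B2–B4, B2–B5
Each bag holds 5 vertices, so the decomposition has width 4, which upper-bounds the treewidth. On the other hand G contains the 5-clique {d, e, g, h, i}. A clique must lie in a single bag of any decomposition, so no decomposition can have width below 4. Hence tw(G) = 4 exactly.

4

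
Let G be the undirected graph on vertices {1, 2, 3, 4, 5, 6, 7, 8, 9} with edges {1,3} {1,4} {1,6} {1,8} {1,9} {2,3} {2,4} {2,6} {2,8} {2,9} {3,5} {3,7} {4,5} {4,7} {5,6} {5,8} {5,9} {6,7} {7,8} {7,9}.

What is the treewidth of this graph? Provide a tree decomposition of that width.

Each bag holds 5 vertices, so the decomposition has width 4, which upper-bounds the treewidth. For the lower bound: the 5 vertex sets {2,3}, {5,6}, {4,7}, {1}, {9} are disjoint, each induces a connected subgraph, and every pair is joined by at least one edge of G. Contracting each set to a single vertex therefore yields K_{5} as a minor, and since treewidth is minor-monotone, tw(G) ≥ tw(K_{5}) = 4. The upper and lower bounds meet at 4, so that is the treewidth.

Treewidth 4.
One such decomposition:
Bags: B1 = {1, 2, 3, 5, 7}  B2 = {1, 2, 5, 6, 7}  B3 = {1, 2, 4, 5, 7}  B4 = {1, 2, 5, 7, 9}  B5 = {1, 2, 5, 7, 8}
Tree: B1–B2, B2–B3, B3–B4, B4–B5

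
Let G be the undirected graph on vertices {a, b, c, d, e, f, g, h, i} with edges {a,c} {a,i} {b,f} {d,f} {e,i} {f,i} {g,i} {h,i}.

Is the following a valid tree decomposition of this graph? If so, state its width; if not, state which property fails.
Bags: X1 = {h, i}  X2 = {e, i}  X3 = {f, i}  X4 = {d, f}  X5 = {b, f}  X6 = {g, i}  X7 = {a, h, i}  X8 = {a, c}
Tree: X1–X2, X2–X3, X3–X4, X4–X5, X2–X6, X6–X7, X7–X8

A tree decomposition must satisfy three properties: every vertex lies in some bag; for every edge, both endpoints lie together in some bag; and for every vertex, the bags containing it form a connected subtree. Here bags containing vertex h are not connected in the tree, so the decomposition is invalid.

No — bags containing vertex h are not connected in the tree.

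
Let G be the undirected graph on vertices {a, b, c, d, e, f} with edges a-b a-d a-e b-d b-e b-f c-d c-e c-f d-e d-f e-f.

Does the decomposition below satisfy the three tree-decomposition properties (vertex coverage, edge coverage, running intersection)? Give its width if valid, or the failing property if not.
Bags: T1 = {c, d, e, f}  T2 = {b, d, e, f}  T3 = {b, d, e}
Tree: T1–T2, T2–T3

No — vertex a appears in no bag.

A tree decomposition must satisfy three properties: every vertex lies in some bag; for every edge, both endpoints lie together in some bag; and for every vertex, the bags containing it form a connected subtree. Here vertex a appears in no bag, so the decomposition is invalid.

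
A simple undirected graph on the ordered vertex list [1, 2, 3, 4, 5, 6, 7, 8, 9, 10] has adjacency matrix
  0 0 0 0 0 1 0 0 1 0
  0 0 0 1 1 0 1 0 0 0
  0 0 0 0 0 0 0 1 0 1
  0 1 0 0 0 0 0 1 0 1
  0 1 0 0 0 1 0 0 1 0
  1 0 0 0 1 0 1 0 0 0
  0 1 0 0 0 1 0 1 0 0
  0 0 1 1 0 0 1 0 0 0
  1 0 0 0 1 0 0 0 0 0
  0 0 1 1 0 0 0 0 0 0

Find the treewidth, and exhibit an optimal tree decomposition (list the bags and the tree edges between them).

Each bag holds 3 vertices, so the decomposition has width 2, which upper-bounds the treewidth. Since 9–1–6–5–9 is a cycle in G, G is not acyclic. Forests are exactly the graphs of treewidth ≤ 1, so tw(G) ≥ 2. The upper and lower bounds meet at 2, so that is the treewidth.

Treewidth 2.
One such decomposition:
Bags: B1 = {1, 5, 9}  B2 = {1, 5, 6}  B3 = {2, 5, 6}  B4 = {2, 6, 7}  B5 = {2, 4, 7}  B6 = {4, 7, 8}  B7 = {4, 8, 10}  B8 = {3, 8, 10}
Tree: B1–B2, B2–B3, B3–B4, B4–B5, B5–B6, B6–B7, B7–B8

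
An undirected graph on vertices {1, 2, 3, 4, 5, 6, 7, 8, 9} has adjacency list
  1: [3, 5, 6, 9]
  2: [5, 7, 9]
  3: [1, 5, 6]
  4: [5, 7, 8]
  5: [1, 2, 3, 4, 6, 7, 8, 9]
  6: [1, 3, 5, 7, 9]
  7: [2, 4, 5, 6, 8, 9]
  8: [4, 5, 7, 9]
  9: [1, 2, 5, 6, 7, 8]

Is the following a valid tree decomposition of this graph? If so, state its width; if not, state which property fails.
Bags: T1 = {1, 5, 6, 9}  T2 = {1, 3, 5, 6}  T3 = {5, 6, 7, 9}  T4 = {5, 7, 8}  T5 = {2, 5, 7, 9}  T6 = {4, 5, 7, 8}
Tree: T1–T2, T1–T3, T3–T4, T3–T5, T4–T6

No — edge (9,8) lies in no bag.

A tree decomposition must satisfy three properties: every vertex lies in some bag; for every edge, both endpoints lie together in some bag; and for every vertex, the bags containing it form a connected subtree. Here edge (9,8) lies in no bag, so the decomposition is invalid.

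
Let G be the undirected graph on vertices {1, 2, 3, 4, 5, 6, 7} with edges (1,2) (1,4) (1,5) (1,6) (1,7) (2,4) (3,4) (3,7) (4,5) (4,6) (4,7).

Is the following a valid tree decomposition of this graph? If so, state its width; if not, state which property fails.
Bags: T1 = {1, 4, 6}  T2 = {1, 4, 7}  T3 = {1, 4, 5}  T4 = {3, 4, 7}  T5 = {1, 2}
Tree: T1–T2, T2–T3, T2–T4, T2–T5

A tree decomposition must satisfy three properties: every vertex lies in some bag; for every edge, both endpoints lie together in some bag; and for every vertex, the bags containing it form a connected subtree. Here edge (4,2) lies in no bag, so the decomposition is invalid.

No — edge (4,2) lies in no bag.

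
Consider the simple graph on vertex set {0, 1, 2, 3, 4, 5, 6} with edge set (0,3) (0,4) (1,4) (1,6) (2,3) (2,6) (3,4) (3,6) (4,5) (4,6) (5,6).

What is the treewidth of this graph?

2

A width-2 tree decomposition is:
Bags: B1 = {4, 5, 6}  B2 = {3, 4, 6}  B3 = {1, 4, 6}  B4 = {0, 3, 4}  B5 = {2, 3, 6}
Tree: B1–B2, B1–B3, B2–B4, B2–B5
Every bag has size at most 3, so the width is 3 − 1 = 2 and tw(G) ≤ 2. On the other hand G contains the 3-clique {2, 3, 6}. A clique must lie in a single bag of any decomposition, so no decomposition can have width below 2. Combining the bounds, tw(G) = 2.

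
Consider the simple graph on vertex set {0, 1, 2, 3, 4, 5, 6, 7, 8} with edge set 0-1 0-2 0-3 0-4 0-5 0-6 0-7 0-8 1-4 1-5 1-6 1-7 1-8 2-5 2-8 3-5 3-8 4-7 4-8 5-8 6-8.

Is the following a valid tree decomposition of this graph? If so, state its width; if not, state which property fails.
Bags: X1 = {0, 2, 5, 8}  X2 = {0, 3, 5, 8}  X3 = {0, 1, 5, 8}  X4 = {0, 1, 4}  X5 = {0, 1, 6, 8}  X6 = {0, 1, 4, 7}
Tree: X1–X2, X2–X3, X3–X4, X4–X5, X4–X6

No — edge (8,4) lies in no bag.

A tree decomposition must satisfy three properties: every vertex lies in some bag; for every edge, both endpoints lie together in some bag; and for every vertex, the bags containing it form a connected subtree. Here edge (8,4) lies in no bag, so the decomposition is invalid.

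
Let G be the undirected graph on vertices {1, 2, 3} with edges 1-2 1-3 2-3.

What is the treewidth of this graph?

A width-2 tree decomposition is:
Bags: B1 = {1, 2, 3}
Tree: (single bag)
With just one bag of size 3, the width is 3 − 1 = 2, so tw(G) ≤ 2. Conversely, {1, 2, 3} is a clique of size 3, and the vertices of any clique must share a bag in every tree decomposition; so some bag has ≥ 3 vertices and tw(G) ≥ 2. Therefore the treewidth is 2.

2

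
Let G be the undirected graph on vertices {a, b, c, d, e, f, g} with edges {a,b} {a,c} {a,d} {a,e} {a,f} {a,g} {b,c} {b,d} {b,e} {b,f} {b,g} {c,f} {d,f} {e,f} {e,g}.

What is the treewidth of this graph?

A width-3 tree decomposition is:
Bags: B1 = {a, b, d, f}  B2 = {a, b, e, f}  B3 = {a, b, c, f}  B4 = {a, b, e, g}
Tree: B1–B2, B1–B3, B2–B4
The largest bag has 4 vertices, giving width 3; this decomposition certifies tw(G) ≤ 3. For the lower bound, the 4 vertices {a, b, e, g} are pairwise adjacent, and any tree decomposition puts a clique entirely inside one bag — forcing width ≥ 3. Combining the bounds, tw(G) = 3.

3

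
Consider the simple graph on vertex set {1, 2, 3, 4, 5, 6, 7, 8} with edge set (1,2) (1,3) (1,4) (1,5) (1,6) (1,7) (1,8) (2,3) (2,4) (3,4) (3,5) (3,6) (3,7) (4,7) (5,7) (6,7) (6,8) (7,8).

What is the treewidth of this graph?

3

A width-3 tree decomposition is:
Bags: B1 = {1, 2, 3, 4}  B2 = {1, 3, 4, 7}  B3 = {1, 3, 6, 7}  B4 = {1, 3, 5, 7}  B5 = {1, 6, 7, 8}
Tree: B1–B2, B2–B3, B3–B4, B3–B5
Every bag has size at most 4, so the width is 4 − 1 = 3 and tw(G) ≤ 3. For the lower bound, the 4 vertices {1, 6, 7, 8} are pairwise adjacent, and any tree decomposition puts a clique entirely inside one bag — forcing width ≥ 3. Therefore the treewidth is 3.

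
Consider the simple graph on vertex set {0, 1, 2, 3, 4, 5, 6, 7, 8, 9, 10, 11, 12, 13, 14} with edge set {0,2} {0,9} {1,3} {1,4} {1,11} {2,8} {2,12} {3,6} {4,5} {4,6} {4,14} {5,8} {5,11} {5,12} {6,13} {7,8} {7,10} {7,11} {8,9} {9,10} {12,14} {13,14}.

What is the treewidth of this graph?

A width-3 tree decomposition is:
Bags: B1 = {0, 7, 9, 10}  B2 = {0, 7, 8, 9}  B3 = {0, 2, 7, 8}  B4 = {2, 7, 8, 11}  B5 = {2, 5, 8, 11}  B6 = {2, 5, 11, 12}  B7 = {1, 5, 11, 12}  B8 = {1, 4, 5, 12}  B9 = {1, 4, 12, 14}  B10 = {1, 3, 4, 14}  B11 = {3, 4, 6, 14}  B12 = {3, 6, 13, 14}
Tree: B1–B2, B2–B3, B3–B4, B4–B5, B5–B6, B6–B7, B7–B8, B8–B9, B9–B10, B10–B11, B11–B12
Every bag has size at most 4, so the width is 4 − 1 = 3 and tw(G) ≤ 3. For the lower bound: the 4 vertex sets {0,9,10}, {7}, {8}, {2,5,11,12} are disjoint, each induces a connected subgraph, and every pair is joined by at least one edge of G. Contracting each set to a single vertex therefore yields K_{4} as a minor, and since treewidth is minor-monotone, tw(G) ≥ tw(K_{4}) = 3. Therefore the treewidth is 3.

3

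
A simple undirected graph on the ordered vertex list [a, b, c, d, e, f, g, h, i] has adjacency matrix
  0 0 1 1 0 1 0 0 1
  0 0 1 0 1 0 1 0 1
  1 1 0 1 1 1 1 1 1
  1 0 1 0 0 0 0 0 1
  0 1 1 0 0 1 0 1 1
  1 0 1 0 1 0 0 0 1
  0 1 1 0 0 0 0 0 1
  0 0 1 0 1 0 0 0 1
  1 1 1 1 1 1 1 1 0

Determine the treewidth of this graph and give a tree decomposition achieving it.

Every bag has size at most 4, so the width is 4 − 1 = 3 and tw(G) ≤ 3. On the other hand G contains the 4-clique {a, c, d, i}. A clique must lie in a single bag of any decomposition, so no decomposition can have width below 3. Combining the bounds, tw(G) = 3.

Treewidth 3.
One optimal decomposition is:
Bags: B1 = {c, e, f, i}  B2 = {c, e, h, i}  B3 = {b, c, e, i}  B4 = {b, c, g, i}  B5 = {a, c, f, i}  B6 = {a, c, d, i}
Tree: B1–B2, B1–B3, B3–B4, B1–B5, B5–B6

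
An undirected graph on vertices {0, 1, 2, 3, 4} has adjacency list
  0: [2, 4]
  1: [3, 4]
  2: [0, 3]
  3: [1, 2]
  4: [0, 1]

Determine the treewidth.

A width-2 tree decomposition is:
Bags: B1 = {0, 2, 4}  B2 = {1, 2, 4}  B3 = {1, 2, 3}
Tree: B1–B2, B2–B3
Every bag has size at most 3, so the width is 3 − 1 = 2 and tw(G) ≤ 2. Since 2–0–4–1–3–2 is a cycle in G, G is not acyclic. Forests are exactly the graphs of treewidth ≤ 1, so tw(G) ≥ 2. The upper and lower bounds meet at 2, so that is the treewidth.

2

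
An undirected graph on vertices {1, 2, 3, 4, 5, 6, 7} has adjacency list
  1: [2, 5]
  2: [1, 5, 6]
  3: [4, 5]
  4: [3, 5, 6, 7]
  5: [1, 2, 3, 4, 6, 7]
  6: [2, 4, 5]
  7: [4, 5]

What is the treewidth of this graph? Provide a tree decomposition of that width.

Every bag has size at most 3, so the width is 3 − 1 = 2 and tw(G) ≤ 2. On the other hand G contains the 3-clique {1, 2, 5}. A clique must lie in a single bag of any decomposition, so no decomposition can have width below 2. Therefore the treewidth is 2.

Treewidth 2.
One optimal decomposition is:
Bags: B1 = {4, 5, 6}  B2 = {2, 5, 6}  B3 = {1, 2, 5}  B4 = {4, 5, 7}  B5 = {3, 4, 5}
Tree: B1–B2, B2–B3, B1–B4, B4–B5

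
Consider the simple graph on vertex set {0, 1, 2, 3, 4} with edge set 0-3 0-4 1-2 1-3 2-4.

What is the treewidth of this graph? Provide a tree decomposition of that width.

Treewidth 2.
Bags: B1 = {0, 3, 4}  B2 = {2, 3, 4}  B3 = {1, 2, 3}
Tree: B1–B2, B2–B3

Each bag holds 3 vertices, so the decomposition has width 2, which upper-bounds the treewidth. The edges 3–0–4–2–1–3 form a cycle, so G is not a tree and its treewidth is at least 2. Combining the bounds, tw(G) = 2.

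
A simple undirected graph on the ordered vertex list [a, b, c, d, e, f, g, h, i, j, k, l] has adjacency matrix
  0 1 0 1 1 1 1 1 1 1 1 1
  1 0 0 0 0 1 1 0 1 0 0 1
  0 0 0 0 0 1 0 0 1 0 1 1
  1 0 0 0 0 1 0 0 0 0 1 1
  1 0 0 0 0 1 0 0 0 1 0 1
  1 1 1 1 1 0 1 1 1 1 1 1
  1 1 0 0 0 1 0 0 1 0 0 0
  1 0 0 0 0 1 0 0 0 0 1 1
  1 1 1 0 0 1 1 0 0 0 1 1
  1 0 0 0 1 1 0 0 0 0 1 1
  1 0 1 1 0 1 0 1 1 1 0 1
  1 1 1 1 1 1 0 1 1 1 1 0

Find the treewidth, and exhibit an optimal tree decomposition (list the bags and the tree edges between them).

The largest bag has 5 vertices, giving width 4; this decomposition certifies tw(G) ≤ 4. Conversely, {c, f, i, k, l} is a clique of size 5, and the vertices of any clique must share a bag in every tree decomposition; so some bag has ≥ 5 vertices and tw(G) ≥ 4. Combining the bounds, tw(G) = 4.

Treewidth 4.
One such decomposition:
Bags: B1 = {c, f, i, k, l}  B2 = {a, f, i, k, l}  B3 = {a, f, j, k, l}  B4 = {a, b, f, i, l}  B5 = {a, b, f, g, i}  B6 = {a, d, f, k, l}  B7 = {a, e, f, j, l}  B8 = {a, f, h, k, l}
Tree: B1–B2, B2–B3, B2–B4, B4–B5, B2–B6, B3–B7, B3–B8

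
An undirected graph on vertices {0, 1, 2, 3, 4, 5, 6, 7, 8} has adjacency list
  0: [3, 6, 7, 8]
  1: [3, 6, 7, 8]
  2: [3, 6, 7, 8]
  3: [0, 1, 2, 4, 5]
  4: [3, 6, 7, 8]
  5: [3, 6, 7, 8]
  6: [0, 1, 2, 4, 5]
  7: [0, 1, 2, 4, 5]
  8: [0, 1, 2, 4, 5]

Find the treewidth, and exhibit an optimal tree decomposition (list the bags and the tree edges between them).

The largest bag has 5 vertices, giving width 4; this decomposition certifies tw(G) ≤ 4. For the lower bound: the 5 vertex sets {3,4}, {0,8}, {2,6}, {7}, {1} are disjoint, each induces a connected subgraph, and every pair is joined by at least one edge of G. Contracting each set to a single vertex therefore yields K_{5} as a minor, and since treewidth is minor-monotone, tw(G) ≥ tw(K_{5}) = 4. The upper and lower bounds meet at 4, so that is the treewidth.

Treewidth 4.
One optimal decomposition is:
Bags: B1 = {3, 4, 6, 7, 8}  B2 = {0, 3, 6, 7, 8}  B3 = {2, 3, 6, 7, 8}  B4 = {1, 3, 6, 7, 8}  B5 = {3, 5, 6, 7, 8}
Tree: B1–B2, B2–B3, B3–B4, B4–B5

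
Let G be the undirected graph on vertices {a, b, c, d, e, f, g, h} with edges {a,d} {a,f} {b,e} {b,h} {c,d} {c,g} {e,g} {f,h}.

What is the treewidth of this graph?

A width-2 tree decomposition is:
Bags: B1 = {b, f, h}  B2 = {a, b, f}  B3 = {a, b, d}  B4 = {b, c, d}  B5 = {b, c, g}  B6 = {b, e, g}
Tree: B1–B2, B2–B3, B3–B4, B4–B5, B5–B6
Each bag holds 3 vertices, so the decomposition has width 2, which upper-bounds the treewidth. The edges b–h–f–a–d–c–g–e–b form a cycle, so G is not a tree and its treewidth is at least 2. Hence tw(G) = 2 exactly.

2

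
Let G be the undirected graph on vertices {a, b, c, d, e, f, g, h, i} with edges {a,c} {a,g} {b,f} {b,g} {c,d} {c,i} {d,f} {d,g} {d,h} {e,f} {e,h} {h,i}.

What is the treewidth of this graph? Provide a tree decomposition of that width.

Treewidth 3.
One optimal decomposition is:
Bags: B1 = {a, b, c, g}  B2 = {b, c, d, g}  B3 = {b, c, d, f}  B4 = {c, d, f, i}  B5 = {d, f, h, i}  B6 = {e, f, h, i}
Tree: B1–B2, B2–B3, B3–B4, B4–B5, B5–B6

The largest bag has 4 vertices, giving width 3; this decomposition certifies tw(G) ≤ 3. For the lower bound: the 4 vertex sets {a,b,g}, {c}, {d}, {e,f,h,i} are disjoint, each induces a connected subgraph, and every pair is joined by at least one edge of G. Contracting each set to a single vertex therefore yields K_{4} as a minor, and since treewidth is minor-monotone, tw(G) ≥ tw(K_{4}) = 3. Therefore the treewidth is 3.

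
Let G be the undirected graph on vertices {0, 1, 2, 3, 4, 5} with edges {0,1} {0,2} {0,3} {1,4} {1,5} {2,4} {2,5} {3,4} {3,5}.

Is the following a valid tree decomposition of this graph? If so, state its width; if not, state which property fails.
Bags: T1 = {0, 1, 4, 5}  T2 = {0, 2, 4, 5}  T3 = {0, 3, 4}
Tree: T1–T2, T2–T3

A tree decomposition must satisfy three properties: every vertex lies in some bag; for every edge, both endpoints lie together in some bag; and for every vertex, the bags containing it form a connected subtree. Here edge (5,3) lies in no bag, so the decomposition is invalid.

No — edge (5,3) lies in no bag.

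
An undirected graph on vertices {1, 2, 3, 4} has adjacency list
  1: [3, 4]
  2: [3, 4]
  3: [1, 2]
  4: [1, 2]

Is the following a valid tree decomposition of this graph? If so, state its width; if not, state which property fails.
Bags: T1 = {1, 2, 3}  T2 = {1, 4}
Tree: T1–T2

No — edge (2,4) lies in no bag.

A tree decomposition must satisfy three properties: every vertex lies in some bag; for every edge, both endpoints lie together in some bag; and for every vertex, the bags containing it form a connected subtree. Here edge (2,4) lies in no bag, so the decomposition is invalid.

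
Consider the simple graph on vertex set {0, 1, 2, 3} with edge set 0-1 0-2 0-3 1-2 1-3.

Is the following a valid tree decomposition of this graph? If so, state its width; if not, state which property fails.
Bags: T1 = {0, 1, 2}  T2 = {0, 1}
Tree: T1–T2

A tree decomposition must satisfy three properties: every vertex lies in some bag; for every edge, both endpoints lie together in some bag; and for every vertex, the bags containing it form a connected subtree. Here vertex 3 appears in no bag, so the decomposition is invalid.

No — vertex 3 appears in no bag.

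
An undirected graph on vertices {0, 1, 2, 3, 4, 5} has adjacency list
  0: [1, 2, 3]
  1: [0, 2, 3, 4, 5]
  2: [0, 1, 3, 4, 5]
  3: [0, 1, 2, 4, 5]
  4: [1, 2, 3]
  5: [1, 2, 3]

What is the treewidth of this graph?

3

A width-3 tree decomposition is:
Bags: B1 = {0, 1, 2, 3}  B2 = {1, 2, 3, 5}  B3 = {1, 2, 3, 4}
Tree: B1–B2, B1–B3
Every bag has size at most 4, so the width is 4 − 1 = 3 and tw(G) ≤ 3. Conversely, {0, 1, 2, 3} is a clique of size 4, and the vertices of any clique must share a bag in every tree decomposition; so some bag has ≥ 4 vertices and tw(G) ≥ 3. Hence tw(G) = 3 exactly.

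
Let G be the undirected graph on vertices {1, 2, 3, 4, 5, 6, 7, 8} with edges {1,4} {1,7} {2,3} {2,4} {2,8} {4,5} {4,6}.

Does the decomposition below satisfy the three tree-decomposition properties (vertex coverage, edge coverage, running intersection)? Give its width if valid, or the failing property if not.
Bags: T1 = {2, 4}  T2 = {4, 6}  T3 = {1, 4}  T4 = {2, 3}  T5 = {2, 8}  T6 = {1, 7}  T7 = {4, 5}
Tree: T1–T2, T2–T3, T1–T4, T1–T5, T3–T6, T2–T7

Yes; width 1.

Checking the three conditions: (i) the bags cover all of {1, 2, 3, 4, 5, 6, 7, 8}; (ii) for each edge, some bag contains both endpoints; (iii) the bags containing any fixed vertex form a subtree. All hold, so the decomposition is valid with width 2 − 1 = 1.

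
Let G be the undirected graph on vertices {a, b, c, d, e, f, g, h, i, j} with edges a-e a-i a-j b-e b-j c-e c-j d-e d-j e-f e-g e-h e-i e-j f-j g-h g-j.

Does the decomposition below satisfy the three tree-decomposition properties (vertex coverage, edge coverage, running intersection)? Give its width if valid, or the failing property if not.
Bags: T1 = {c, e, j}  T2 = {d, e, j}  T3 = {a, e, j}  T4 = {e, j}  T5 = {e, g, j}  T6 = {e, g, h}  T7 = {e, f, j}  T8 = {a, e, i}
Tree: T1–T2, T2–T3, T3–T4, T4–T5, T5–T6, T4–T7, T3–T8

A tree decomposition must satisfy three properties: every vertex lies in some bag; for every edge, both endpoints lie together in some bag; and for every vertex, the bags containing it form a connected subtree. Here vertex b appears in no bag, so the decomposition is invalid.

No — vertex b appears in no bag.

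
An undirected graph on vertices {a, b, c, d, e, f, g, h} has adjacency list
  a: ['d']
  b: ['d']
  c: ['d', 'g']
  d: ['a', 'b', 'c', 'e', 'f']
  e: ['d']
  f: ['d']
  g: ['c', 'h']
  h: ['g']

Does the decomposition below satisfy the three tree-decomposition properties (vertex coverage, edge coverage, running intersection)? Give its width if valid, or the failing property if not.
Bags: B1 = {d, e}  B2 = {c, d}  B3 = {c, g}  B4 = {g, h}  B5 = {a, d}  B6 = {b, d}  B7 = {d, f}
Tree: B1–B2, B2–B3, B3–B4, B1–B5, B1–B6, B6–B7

Yes; width 1.

Every vertex of G appears in some bag (union = {a, b, c, d, e, f, g, h}); every edge is covered by a bag; and for each vertex v the set of bags containing v is connected in the bag tree. The decomposition is therefore valid. The largest bag has 2 vertices, so the width is 1.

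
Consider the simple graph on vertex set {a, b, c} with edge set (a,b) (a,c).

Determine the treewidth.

A width-1 tree decomposition is:
Bags: B1 = {a, b}  B2 = {a, c}
Tree: B1–B2
The largest bag has 2 vertices, giving width 1; this decomposition certifies tw(G) ≤ 1. Since G has at least one edge (e.g. b–a), it is not an edgeless graph, so tw(G) ≥ 1. Therefore the treewidth is 1.

1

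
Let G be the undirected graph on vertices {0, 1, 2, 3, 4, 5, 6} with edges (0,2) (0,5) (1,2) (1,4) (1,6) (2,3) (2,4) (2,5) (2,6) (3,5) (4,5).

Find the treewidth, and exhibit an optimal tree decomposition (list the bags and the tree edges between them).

Treewidth 2.
Bags: B1 = {1, 2, 4}  B2 = {2, 4, 5}  B3 = {2, 3, 5}  B4 = {0, 2, 5}  B5 = {1, 2, 6}
Tree: B1–B2, B2–B3, B3–B4, B1–B5

Each bag holds 3 vertices, so the decomposition has width 2, which upper-bounds the treewidth. Conversely, {1, 2, 4} is a clique of size 3, and the vertices of any clique must share a bag in every tree decomposition; so some bag has ≥ 3 vertices and tw(G) ≥ 2. Hence tw(G) = 2 exactly.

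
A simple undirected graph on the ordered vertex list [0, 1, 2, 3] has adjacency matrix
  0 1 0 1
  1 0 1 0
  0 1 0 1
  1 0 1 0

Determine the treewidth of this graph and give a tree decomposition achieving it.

Each bag holds 3 vertices, so the decomposition has width 2, which upper-bounds the treewidth. The edges 2–1–0–3–2 form a cycle, so G is not a tree and its treewidth is at least 2. Therefore the treewidth is 2.

Treewidth 2.
Bags: B1 = {0, 1, 2}  B2 = {0, 2, 3}
Tree: B1–B2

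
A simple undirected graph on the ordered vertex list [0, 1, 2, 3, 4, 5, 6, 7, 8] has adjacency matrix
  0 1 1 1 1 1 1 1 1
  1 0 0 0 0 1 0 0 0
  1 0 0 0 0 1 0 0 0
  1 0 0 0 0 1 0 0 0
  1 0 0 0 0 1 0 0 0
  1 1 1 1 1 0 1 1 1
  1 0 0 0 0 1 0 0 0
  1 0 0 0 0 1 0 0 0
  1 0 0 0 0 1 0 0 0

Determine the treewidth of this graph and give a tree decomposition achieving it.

Every bag has size at most 3, so the width is 3 − 1 = 2 and tw(G) ≤ 2. For the lower bound, the 3 vertices {0, 1, 5} are pairwise adjacent, and any tree decomposition puts a clique entirely inside one bag — forcing width ≥ 2. Hence tw(G) = 2 exactly.

Treewidth 2.
One optimal decomposition is:
Bags: B1 = {0, 5, 8}  B2 = {0, 3, 5}  B3 = {0, 5, 7}  B4 = {0, 1, 5}  B5 = {0, 2, 5}  B6 = {0, 4, 5}  B7 = {0, 5, 6}
Tree: B1–B2, B1–B3, B2–B4, B1–B5, B2–B6, B1–B7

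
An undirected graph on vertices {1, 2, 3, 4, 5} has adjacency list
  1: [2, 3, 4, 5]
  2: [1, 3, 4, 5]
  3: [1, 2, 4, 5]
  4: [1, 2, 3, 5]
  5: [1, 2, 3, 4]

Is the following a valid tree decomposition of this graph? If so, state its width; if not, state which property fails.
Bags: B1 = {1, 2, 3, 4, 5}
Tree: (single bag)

Yes; width 4.

Vertex coverage: the bags together contain {1, 2, 3, 4, 5}, the full vertex set. Edge coverage: each edge of G has both endpoints in at least one bag. Running intersection: for every vertex, the bags containing it form a connected subtree. All three properties hold, so this is a valid tree decomposition of width max|bag| − 1 = 4, and hence tw(G) ≤ 4.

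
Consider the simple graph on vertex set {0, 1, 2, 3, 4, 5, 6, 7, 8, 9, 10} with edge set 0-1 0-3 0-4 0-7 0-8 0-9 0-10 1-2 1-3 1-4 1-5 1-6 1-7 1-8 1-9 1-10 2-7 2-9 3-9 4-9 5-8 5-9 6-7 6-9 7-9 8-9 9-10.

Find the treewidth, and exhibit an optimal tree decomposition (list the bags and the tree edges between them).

Treewidth 3.
One optimal decomposition is:
Bags: B1 = {0, 1, 7, 9}  B2 = {0, 1, 4, 9}  B3 = {1, 2, 7, 9}  B4 = {0, 1, 9, 10}  B5 = {1, 6, 7, 9}  B6 = {0, 1, 8, 9}  B7 = {0, 1, 3, 9}  B8 = {1, 5, 8, 9}
Tree: B1–B2, B1–B3, B1–B4, B3–B5, B2–B6, B6–B7, B6–B8

Every bag has size at most 4, so the width is 4 − 1 = 3 and tw(G) ≤ 3. On the other hand G contains the 4-clique {0, 1, 3, 9}. A clique must lie in a single bag of any decomposition, so no decomposition can have width below 3. The upper and lower bounds meet at 3, so that is the treewidth.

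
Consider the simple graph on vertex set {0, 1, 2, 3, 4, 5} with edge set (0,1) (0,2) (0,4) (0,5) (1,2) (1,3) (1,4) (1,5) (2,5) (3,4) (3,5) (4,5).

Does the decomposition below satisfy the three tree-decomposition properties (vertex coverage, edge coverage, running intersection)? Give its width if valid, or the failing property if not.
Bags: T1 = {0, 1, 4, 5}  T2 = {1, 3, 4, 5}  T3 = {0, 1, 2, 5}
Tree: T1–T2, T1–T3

Vertex coverage: the bags together contain {0, 1, 2, 3, 4, 5}, the full vertex set. Edge coverage: each edge of G has both endpoints in at least one bag. Running intersection: for every vertex, the bags containing it form a connected subtree. All three properties hold, so this is a valid tree decomposition of width max|bag| − 1 = 3, and hence tw(G) ≤ 3.

Yes; width 3.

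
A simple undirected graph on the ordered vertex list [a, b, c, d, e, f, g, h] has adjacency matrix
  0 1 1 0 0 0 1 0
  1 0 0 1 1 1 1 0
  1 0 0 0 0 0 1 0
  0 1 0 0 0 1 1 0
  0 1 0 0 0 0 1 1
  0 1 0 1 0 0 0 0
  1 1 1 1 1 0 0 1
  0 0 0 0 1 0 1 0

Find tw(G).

A width-2 tree decomposition is:
Bags: B1 = {a, b, g}  B2 = {b, e, g}  B3 = {b, d, g}  B4 = {a, c, g}  B5 = {e, g, h}  B6 = {b, d, f}
Tree: B1–B2, B1–B3, B1–B4, B2–B5, B3–B6
The largest bag has 3 vertices, giving width 2; this decomposition certifies tw(G) ≤ 2. Conversely, {e, g, h} is a clique of size 3, and the vertices of any clique must share a bag in every tree decomposition; so some bag has ≥ 3 vertices and tw(G) ≥ 2. Combining the bounds, tw(G) = 2.

2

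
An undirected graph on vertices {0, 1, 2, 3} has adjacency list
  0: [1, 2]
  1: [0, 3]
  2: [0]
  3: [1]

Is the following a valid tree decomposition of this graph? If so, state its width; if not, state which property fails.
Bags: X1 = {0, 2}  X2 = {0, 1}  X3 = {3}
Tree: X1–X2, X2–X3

No — edge (1,3) lies in no bag.

A tree decomposition must satisfy three properties: every vertex lies in some bag; for every edge, both endpoints lie together in some bag; and for every vertex, the bags containing it form a connected subtree. Here edge (1,3) lies in no bag, so the decomposition is invalid.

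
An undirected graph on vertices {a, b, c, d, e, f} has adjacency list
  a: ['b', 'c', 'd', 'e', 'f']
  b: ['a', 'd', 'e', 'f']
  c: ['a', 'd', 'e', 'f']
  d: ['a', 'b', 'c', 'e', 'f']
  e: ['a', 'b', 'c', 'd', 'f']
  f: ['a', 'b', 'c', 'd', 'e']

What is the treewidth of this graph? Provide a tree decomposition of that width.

Treewidth 4.
One optimal decomposition is:
Bags: B1 = {a, c, d, e, f}  B2 = {a, b, d, e, f}
Tree: B1–B2

Each bag holds 5 vertices, so the decomposition has width 4, which upper-bounds the treewidth. For the lower bound, the 5 vertices {a, c, d, e, f} are pairwise adjacent, and any tree decomposition puts a clique entirely inside one bag — forcing width ≥ 4. The upper and lower bounds meet at 4, so that is the treewidth.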